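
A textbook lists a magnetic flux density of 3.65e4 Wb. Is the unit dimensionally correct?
No

magnetic flux density has SI base units: kg / (A * s^2)
Wb does NOT reduce to kg / (A * s^2); a valid unit for magnetic flux density would be e.g. T.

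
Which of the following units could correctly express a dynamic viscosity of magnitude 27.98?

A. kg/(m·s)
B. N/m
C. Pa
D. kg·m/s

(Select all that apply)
A

dynamic viscosity has SI base units: kg / (m * s)

Checking each option against kg / (m * s):
  A. kg/(m·s): ✓ matches
  B. N/m: ✗ does not match
  C. Pa: ✗ does not match
  D. kg·m/s: ✗ does not match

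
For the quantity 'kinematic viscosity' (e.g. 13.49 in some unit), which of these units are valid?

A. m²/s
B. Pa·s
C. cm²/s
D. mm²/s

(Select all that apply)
A, C, D

kinematic viscosity has SI base units: m^2 / s

Checking each option against m^2 / s:
  A. m²/s: ✓ matches
  B. Pa·s: ✗ does not match
  C. cm²/s: ✓ matches
  D. mm²/s: ✓ matches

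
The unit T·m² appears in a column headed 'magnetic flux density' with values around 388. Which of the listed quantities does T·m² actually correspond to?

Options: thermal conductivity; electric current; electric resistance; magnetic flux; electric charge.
magnetic flux

magnetic flux density should have units dimensionally equivalent to kg / (A * s^2) (e.g. T).
The given unit 'T·m²' reduces to kg * m^2 / (A * s^2). Of the listed options, that is the dimensionality of magnetic flux.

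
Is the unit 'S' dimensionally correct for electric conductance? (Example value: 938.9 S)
Yes

electric conductance has SI base units: A^2 * s^3 / (kg * m^2)
S reduces to the same SI base units, so it is a valid unit for electric conductance.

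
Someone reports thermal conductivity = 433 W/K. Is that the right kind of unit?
No

thermal conductivity has SI base units: kg * m / (s^3 * K)
W/K does NOT reduce to kg * m / (s^3 * K); a valid unit for thermal conductivity would be e.g. W/(m·K).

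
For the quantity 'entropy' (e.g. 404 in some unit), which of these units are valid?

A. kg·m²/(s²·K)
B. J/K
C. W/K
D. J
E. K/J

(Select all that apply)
A, B

entropy has SI base units: kg * m^2 / (s^2 * K)

Checking each option against kg * m^2 / (s^2 * K):
  A. kg·m²/(s²·K): ✓ matches
  B. J/K: ✓ matches
  C. W/K: ✗ does not match
  D. J: ✗ does not match
  E. K/J: ✗ does not match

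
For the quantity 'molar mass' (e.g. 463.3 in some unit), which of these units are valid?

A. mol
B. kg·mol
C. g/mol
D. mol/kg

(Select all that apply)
C

molar mass has SI base units: kg / mol

Checking each option against kg / mol:
  A. mol: ✗ does not match
  B. kg·mol: ✗ does not match
  C. g/mol: ✓ matches
  D. mol/kg: ✗ does not match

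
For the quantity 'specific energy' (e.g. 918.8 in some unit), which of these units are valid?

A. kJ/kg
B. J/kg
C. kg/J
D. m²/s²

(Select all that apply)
A, B, D

specific energy has SI base units: m^2 / s^2

Checking each option against m^2 / s^2:
  A. kJ/kg: ✓ matches
  B. J/kg: ✓ matches
  C. kg/J: ✗ does not match
  D. m²/s²: ✓ matches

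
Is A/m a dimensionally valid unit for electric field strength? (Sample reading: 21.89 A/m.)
No

electric field strength has SI base units: kg * m / (A * s^3)
A/m does NOT reduce to kg * m / (A * s^3); a valid unit for electric field strength would be e.g. V/m.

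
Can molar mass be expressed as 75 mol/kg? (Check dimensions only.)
No

molar mass has SI base units: kg / mol
mol/kg does NOT reduce to kg / mol; a valid unit for molar mass would be e.g. kg/mol.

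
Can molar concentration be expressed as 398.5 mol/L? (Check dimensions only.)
Yes

molar concentration has SI base units: mol / m^3
mol/L reduces to the same SI base units, so it is a valid unit for molar concentration.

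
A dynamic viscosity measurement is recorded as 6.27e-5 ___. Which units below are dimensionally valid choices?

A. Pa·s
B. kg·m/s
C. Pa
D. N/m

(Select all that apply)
A

dynamic viscosity has SI base units: kg / (m * s)

Checking each option against kg / (m * s):
  A. Pa·s: ✓ matches
  B. kg·m/s: ✗ does not match
  C. Pa: ✗ does not match
  D. N/m: ✗ does not match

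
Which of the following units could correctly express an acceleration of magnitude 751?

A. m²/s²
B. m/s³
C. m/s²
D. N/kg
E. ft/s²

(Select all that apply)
C, D, E

acceleration has SI base units: m / s^2

Checking each option against m / s^2:
  A. m²/s²: ✗ does not match
  B. m/s³: ✗ does not match
  C. m/s²: ✓ matches
  D. N/kg: ✓ matches
  E. ft/s²: ✓ matches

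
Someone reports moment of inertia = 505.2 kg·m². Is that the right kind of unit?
Yes

moment of inertia has SI base units: kg * m^2
kg·m² reduces to the same SI base units, so it is a valid unit for moment of inertia.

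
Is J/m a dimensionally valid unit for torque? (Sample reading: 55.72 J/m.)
No

torque has SI base units: kg * m^2 / s^2
J/m does NOT reduce to kg * m^2 / s^2; a valid unit for torque would be e.g. N·m.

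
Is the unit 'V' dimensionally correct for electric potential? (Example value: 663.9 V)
Yes

electric potential has SI base units: kg * m^2 / (A * s^3)
V reduces to the same SI base units, so it is a valid unit for electric potential.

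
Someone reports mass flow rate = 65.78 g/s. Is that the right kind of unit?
Yes

mass flow rate has SI base units: kg / s
g/s reduces to the same SI base units, so it is a valid unit for mass flow rate.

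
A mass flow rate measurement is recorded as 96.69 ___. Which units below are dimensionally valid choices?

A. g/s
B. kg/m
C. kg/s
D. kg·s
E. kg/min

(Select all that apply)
A, C, E

mass flow rate has SI base units: kg / s

Checking each option against kg / s:
  A. g/s: ✓ matches
  B. kg/m: ✗ does not match
  C. kg/s: ✓ matches
  D. kg·s: ✗ does not match
  E. kg/min: ✓ matches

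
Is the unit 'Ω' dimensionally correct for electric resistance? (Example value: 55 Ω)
Yes

electric resistance has SI base units: kg * m^2 / (A^2 * s^3)
Ω reduces to the same SI base units, so it is a valid unit for electric resistance.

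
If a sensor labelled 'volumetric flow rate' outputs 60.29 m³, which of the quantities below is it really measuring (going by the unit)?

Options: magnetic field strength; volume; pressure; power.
volume

volumetric flow rate should have units dimensionally equivalent to m^3 / s (e.g. m³/s).
The given unit 'm³' reduces to m^3. Of the listed options, that is the dimensionality of volume.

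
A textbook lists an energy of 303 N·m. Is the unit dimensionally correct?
Yes

energy has SI base units: kg * m^2 / s^2
N·m reduces to the same SI base units, so it is a valid unit for energy.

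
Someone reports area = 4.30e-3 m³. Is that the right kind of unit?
No

area has SI base units: m^2
m³ does NOT reduce to m^2; a valid unit for area would be e.g. m².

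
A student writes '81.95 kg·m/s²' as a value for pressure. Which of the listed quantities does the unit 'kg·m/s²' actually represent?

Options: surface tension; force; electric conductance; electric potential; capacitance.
force

pressure should have units dimensionally equivalent to kg / (m * s^2) (e.g. Pa).
The given unit 'kg·m/s²' reduces to kg * m / s^2. Of the listed options, that is the dimensionality of force.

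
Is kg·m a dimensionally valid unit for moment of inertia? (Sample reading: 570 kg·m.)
No

moment of inertia has SI base units: kg * m^2
kg·m does NOT reduce to kg * m^2; a valid unit for moment of inertia would be e.g. kg·m².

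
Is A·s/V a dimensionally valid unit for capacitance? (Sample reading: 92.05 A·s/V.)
Yes

capacitance has SI base units: A^2 * s^4 / (kg * m^2)
A·s/V reduces to the same SI base units, so it is a valid unit for capacitance.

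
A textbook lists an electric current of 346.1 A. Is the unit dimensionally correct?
Yes

electric current has SI base units: A
A reduces to the same SI base units, so it is a valid unit for electric current.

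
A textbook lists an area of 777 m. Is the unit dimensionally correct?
No

area has SI base units: m^2
m does NOT reduce to m^2; a valid unit for area would be e.g. m².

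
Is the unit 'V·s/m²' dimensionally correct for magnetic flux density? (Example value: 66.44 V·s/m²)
Yes

magnetic flux density has SI base units: kg / (A * s^2)
V·s/m² reduces to the same SI base units, so it is a valid unit for magnetic flux density.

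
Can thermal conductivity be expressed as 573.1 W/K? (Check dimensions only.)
No

thermal conductivity has SI base units: kg * m / (s^3 * K)
W/K does NOT reduce to kg * m / (s^3 * K); a valid unit for thermal conductivity would be e.g. W/(m·K).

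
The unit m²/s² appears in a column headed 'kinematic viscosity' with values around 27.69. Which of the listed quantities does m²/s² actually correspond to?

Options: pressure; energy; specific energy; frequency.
specific energy

kinematic viscosity should have units dimensionally equivalent to m^2 / s (e.g. m²/s).
The given unit 'm²/s²' reduces to m^2 / s^2. Of the listed options, that is the dimensionality of specific energy.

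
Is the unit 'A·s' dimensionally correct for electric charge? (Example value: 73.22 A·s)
Yes

electric charge has SI base units: A * s
A·s reduces to the same SI base units, so it is a valid unit for electric charge.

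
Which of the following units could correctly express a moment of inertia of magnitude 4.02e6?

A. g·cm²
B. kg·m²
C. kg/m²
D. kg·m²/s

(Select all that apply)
A, B

moment of inertia has SI base units: kg * m^2

Checking each option against kg * m^2:
  A. g·cm²: ✓ matches
  B. kg·m²: ✓ matches
  C. kg/m²: ✗ does not match
  D. kg·m²/s: ✗ does not match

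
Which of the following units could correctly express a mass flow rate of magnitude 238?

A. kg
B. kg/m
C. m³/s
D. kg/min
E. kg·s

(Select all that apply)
D

mass flow rate has SI base units: kg / s

Checking each option against kg / s:
  A. kg: ✗ does not match
  B. kg/m: ✗ does not match
  C. m³/s: ✗ does not match
  D. kg/min: ✓ matches
  E. kg·s: ✗ does not match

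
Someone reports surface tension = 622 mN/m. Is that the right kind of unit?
Yes

surface tension has SI base units: kg / s^2
mN/m reduces to the same SI base units, so it is a valid unit for surface tension.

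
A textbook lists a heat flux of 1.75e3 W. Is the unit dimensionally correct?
No

heat flux has SI base units: kg / s^3
W does NOT reduce to kg / s^3; a valid unit for heat flux would be e.g. W/m².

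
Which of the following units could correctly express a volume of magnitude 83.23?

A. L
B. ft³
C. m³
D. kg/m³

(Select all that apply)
A, B, C

volume has SI base units: m^3

Checking each option against m^3:
  A. L: ✓ matches
  B. ft³: ✓ matches
  C. m³: ✓ matches
  D. kg/m³: ✗ does not match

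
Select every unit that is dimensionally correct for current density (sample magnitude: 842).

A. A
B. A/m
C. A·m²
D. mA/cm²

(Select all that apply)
D

current density has SI base units: A / m^2

Checking each option against A / m^2:
  A. A: ✗ does not match
  B. A/m: ✗ does not match
  C. A·m²: ✗ does not match
  D. mA/cm²: ✓ matches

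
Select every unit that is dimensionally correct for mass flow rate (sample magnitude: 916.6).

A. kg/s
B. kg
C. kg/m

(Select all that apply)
A

mass flow rate has SI base units: kg / s

Checking each option against kg / s:
  A. kg/s: ✓ matches
  B. kg: ✗ does not match
  C. kg/m: ✗ does not match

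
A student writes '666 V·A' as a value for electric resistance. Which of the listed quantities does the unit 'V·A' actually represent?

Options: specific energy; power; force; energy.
power

electric resistance should have units dimensionally equivalent to kg * m^2 / (A^2 * s^3) (e.g. Ω).
The given unit 'V·A' reduces to kg * m^2 / s^3. Of the listed options, that is the dimensionality of power.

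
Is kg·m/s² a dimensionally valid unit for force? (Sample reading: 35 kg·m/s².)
Yes

force has SI base units: kg * m / s^2
kg·m/s² reduces to the same SI base units, so it is a valid unit for force.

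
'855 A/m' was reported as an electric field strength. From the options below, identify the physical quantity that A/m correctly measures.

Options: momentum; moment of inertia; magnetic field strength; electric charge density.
magnetic field strength

electric field strength should have units dimensionally equivalent to kg * m / (A * s^3) (e.g. V/m).
The given unit 'A/m' reduces to A / m. Of the listed options, that is the dimensionality of magnetic field strength.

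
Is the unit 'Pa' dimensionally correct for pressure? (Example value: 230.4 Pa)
Yes

pressure has SI base units: kg / (m * s^2)
Pa reduces to the same SI base units, so it is a valid unit for pressure.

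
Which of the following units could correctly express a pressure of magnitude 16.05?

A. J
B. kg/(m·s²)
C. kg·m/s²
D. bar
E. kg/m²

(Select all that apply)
B, D

pressure has SI base units: kg / (m * s^2)

Checking each option against kg / (m * s^2):
  A. J: ✗ does not match
  B. kg/(m·s²): ✓ matches
  C. kg·m/s²: ✗ does not match
  D. bar: ✓ matches
  E. kg/m²: ✗ does not match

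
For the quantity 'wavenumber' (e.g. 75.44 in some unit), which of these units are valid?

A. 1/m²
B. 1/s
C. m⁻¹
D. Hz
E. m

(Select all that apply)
C

wavenumber has SI base units: 1 / m

Checking each option against 1 / m:
  A. 1/m²: ✗ does not match
  B. 1/s: ✗ does not match
  C. m⁻¹: ✓ matches
  D. Hz: ✗ does not match
  E. m: ✗ does not match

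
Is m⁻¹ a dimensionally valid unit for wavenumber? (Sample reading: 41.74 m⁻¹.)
Yes

wavenumber has SI base units: 1 / m
m⁻¹ reduces to the same SI base units, so it is a valid unit for wavenumber.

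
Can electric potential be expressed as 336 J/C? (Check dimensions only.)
Yes

electric potential has SI base units: kg * m^2 / (A * s^3)
J/C reduces to the same SI base units, so it is a valid unit for electric potential.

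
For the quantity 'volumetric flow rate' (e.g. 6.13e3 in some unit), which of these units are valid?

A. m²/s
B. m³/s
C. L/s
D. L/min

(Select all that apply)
B, C, D

volumetric flow rate has SI base units: m^3 / s

Checking each option against m^3 / s:
  A. m²/s: ✗ does not match
  B. m³/s: ✓ matches
  C. L/s: ✓ matches
  D. L/min: ✓ matches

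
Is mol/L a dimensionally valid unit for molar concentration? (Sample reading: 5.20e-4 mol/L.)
Yes

molar concentration has SI base units: mol / m^3
mol/L reduces to the same SI base units, so it is a valid unit for molar concentration.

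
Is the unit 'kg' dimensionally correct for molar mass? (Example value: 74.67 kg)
No

molar mass has SI base units: kg / mol
kg does NOT reduce to kg / mol; a valid unit for molar mass would be e.g. kg/mol.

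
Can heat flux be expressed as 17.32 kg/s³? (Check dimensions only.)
Yes

heat flux has SI base units: kg / s^3
kg/s³ reduces to the same SI base units, so it is a valid unit for heat flux.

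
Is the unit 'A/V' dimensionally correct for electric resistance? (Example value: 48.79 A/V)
No

electric resistance has SI base units: kg * m^2 / (A^2 * s^3)
A/V does NOT reduce to kg * m^2 / (A^2 * s^3); a valid unit for electric resistance would be e.g. Ω.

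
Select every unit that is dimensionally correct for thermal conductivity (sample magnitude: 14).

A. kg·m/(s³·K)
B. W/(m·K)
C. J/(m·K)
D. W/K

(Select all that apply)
A, B

thermal conductivity has SI base units: kg * m / (s^3 * K)

Checking each option against kg * m / (s^3 * K):
  A. kg·m/(s³·K): ✓ matches
  B. W/(m·K): ✓ matches
  C. J/(m·K): ✗ does not match
  D. W/K: ✗ does not match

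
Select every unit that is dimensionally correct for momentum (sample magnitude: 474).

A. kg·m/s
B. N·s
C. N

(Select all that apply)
A, B

momentum has SI base units: kg * m / s

Checking each option against kg * m / s:
  A. kg·m/s: ✓ matches
  B. N·s: ✓ matches
  C. N: ✗ does not match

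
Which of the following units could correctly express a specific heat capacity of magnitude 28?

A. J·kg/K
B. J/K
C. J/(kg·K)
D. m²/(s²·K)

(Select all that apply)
C, D

specific heat capacity has SI base units: m^2 / (s^2 * K)

Checking each option against m^2 / (s^2 * K):
  A. J·kg/K: ✗ does not match
  B. J/K: ✗ does not match
  C. J/(kg·K): ✓ matches
  D. m²/(s²·K): ✓ matches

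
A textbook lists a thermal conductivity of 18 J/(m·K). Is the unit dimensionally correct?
No

thermal conductivity has SI base units: kg * m / (s^3 * K)
J/(m·K) does NOT reduce to kg * m / (s^3 * K); a valid unit for thermal conductivity would be e.g. W/(m·K).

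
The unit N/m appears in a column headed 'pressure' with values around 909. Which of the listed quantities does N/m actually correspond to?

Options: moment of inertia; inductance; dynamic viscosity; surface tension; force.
surface tension

pressure should have units dimensionally equivalent to kg / (m * s^2) (e.g. Pa).
The given unit 'N/m' reduces to kg / s^2. Of the listed options, that is the dimensionality of surface tension.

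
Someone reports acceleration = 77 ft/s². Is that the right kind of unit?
Yes

acceleration has SI base units: m / s^2
ft/s² reduces to the same SI base units, so it is a valid unit for acceleration.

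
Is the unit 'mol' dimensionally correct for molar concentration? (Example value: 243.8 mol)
No

molar concentration has SI base units: mol / m^3
mol does NOT reduce to mol / m^3; a valid unit for molar concentration would be e.g. mol/m³.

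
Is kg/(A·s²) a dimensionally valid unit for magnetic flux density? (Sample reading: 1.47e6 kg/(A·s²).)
Yes

magnetic flux density has SI base units: kg / (A * s^2)
kg/(A·s²) reduces to the same SI base units, so it is a valid unit for magnetic flux density.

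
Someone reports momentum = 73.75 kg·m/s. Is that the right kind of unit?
Yes

momentum has SI base units: kg * m / s
kg·m/s reduces to the same SI base units, so it is a valid unit for momentum.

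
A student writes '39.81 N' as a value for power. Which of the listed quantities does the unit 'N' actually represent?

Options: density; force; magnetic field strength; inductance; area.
force

power should have units dimensionally equivalent to kg * m^2 / s^3 (e.g. W).
The given unit 'N' reduces to kg * m / s^2. Of the listed options, that is the dimensionality of force.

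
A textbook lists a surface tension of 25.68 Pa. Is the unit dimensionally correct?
No

surface tension has SI base units: kg / s^2
Pa does NOT reduce to kg / s^2; a valid unit for surface tension would be e.g. N/m.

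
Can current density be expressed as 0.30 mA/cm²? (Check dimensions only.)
Yes

current density has SI base units: A / m^2
mA/cm² reduces to the same SI base units, so it is a valid unit for current density.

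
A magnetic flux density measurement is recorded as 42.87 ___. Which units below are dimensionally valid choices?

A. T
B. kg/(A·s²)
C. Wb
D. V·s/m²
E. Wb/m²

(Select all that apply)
A, B, D, E

magnetic flux density has SI base units: kg / (A * s^2)

Checking each option against kg / (A * s^2):
  A. T: ✓ matches
  B. kg/(A·s²): ✓ matches
  C. Wb: ✗ does not match
  D. V·s/m²: ✓ matches
  E. Wb/m²: ✓ matches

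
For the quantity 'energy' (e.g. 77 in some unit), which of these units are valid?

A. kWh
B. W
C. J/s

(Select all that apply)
A

energy has SI base units: kg * m^2 / s^2

Checking each option against kg * m^2 / s^2:
  A. kWh: ✓ matches
  B. W: ✗ does not match
  C. J/s: ✗ does not match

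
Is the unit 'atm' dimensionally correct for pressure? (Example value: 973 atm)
Yes

pressure has SI base units: kg / (m * s^2)
atm reduces to the same SI base units, so it is a valid unit for pressure.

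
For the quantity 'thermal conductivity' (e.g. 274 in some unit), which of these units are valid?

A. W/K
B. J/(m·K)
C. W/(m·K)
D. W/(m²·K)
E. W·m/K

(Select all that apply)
C

thermal conductivity has SI base units: kg * m / (s^3 * K)

Checking each option against kg * m / (s^3 * K):
  A. W/K: ✗ does not match
  B. J/(m·K): ✗ does not match
  C. W/(m·K): ✓ matches
  D. W/(m²·K): ✗ does not match
  E. W·m/K: ✗ does not match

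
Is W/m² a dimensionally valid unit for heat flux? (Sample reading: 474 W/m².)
Yes

heat flux has SI base units: kg / s^3
W/m² reduces to the same SI base units, so it is a valid unit for heat flux.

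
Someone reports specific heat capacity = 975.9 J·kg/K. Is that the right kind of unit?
No

specific heat capacity has SI base units: m^2 / (s^2 * K)
J·kg/K does NOT reduce to m^2 / (s^2 * K); a valid unit for specific heat capacity would be e.g. J/(kg·K).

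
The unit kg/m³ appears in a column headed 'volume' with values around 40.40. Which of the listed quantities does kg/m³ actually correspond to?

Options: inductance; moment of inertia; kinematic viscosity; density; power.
density

volume should have units dimensionally equivalent to m^3 (e.g. m³).
The given unit 'kg/m³' reduces to kg / m^3. Of the listed options, that is the dimensionality of density.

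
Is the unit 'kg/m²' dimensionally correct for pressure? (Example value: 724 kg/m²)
No

pressure has SI base units: kg / (m * s^2)
kg/m² does NOT reduce to kg / (m * s^2); a valid unit for pressure would be e.g. Pa.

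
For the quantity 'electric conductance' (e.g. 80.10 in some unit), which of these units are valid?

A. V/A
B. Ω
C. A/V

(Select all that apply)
C

electric conductance has SI base units: A^2 * s^3 / (kg * m^2)

Checking each option against A^2 * s^3 / (kg * m^2):
  A. V/A: ✗ does not match
  B. Ω: ✗ does not match
  C. A/V: ✓ matches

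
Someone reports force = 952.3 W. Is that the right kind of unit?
No

force has SI base units: kg * m / s^2
W does NOT reduce to kg * m / s^2; a valid unit for force would be e.g. N.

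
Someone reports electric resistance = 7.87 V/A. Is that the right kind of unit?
Yes

electric resistance has SI base units: kg * m^2 / (A^2 * s^3)
V/A reduces to the same SI base units, so it is a valid unit for electric resistance.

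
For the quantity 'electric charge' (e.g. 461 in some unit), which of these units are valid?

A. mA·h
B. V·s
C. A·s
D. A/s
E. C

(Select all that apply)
A, C, E

electric charge has SI base units: A * s

Checking each option against A * s:
  A. mA·h: ✓ matches
  B. V·s: ✗ does not match
  C. A·s: ✓ matches
  D. A/s: ✗ does not match
  E. C: ✓ matches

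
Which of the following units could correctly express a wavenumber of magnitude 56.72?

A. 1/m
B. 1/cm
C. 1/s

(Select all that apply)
A, B

wavenumber has SI base units: 1 / m

Checking each option against 1 / m:
  A. 1/m: ✓ matches
  B. 1/cm: ✓ matches
  C. 1/s: ✗ does not match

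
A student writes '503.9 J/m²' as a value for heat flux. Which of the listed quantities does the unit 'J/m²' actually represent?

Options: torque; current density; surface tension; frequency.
surface tension

heat flux should have units dimensionally equivalent to kg / s^3 (e.g. W/m²).
The given unit 'J/m²' reduces to kg / s^2. Of the listed options, that is the dimensionality of surface tension.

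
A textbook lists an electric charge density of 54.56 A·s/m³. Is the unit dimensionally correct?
Yes

electric charge density has SI base units: A * s / m^3
A·s/m³ reduces to the same SI base units, so it is a valid unit for electric charge density.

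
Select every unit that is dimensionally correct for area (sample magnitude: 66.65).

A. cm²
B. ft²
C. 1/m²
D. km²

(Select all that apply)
A, B, D

area has SI base units: m^2

Checking each option against m^2:
  A. cm²: ✓ matches
  B. ft²: ✓ matches
  C. 1/m²: ✗ does not match
  D. km²: ✓ matches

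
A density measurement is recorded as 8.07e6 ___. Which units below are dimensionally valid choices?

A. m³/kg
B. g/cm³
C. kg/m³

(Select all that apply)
B, C

density has SI base units: kg / m^3

Checking each option against kg / m^3:
  A. m³/kg: ✗ does not match
  B. g/cm³: ✓ matches
  C. kg/m³: ✓ matches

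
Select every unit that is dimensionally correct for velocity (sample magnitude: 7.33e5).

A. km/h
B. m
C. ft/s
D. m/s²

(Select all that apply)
A, C

velocity has SI base units: m / s

Checking each option against m / s:
  A. km/h: ✓ matches
  B. m: ✗ does not match
  C. ft/s: ✓ matches
  D. m/s²: ✗ does not match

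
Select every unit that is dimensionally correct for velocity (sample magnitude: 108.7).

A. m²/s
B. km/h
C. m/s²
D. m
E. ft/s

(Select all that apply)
B, E

velocity has SI base units: m / s

Checking each option against m / s:
  A. m²/s: ✗ does not match
  B. km/h: ✓ matches
  C. m/s²: ✗ does not match
  D. m: ✗ does not match
  E. ft/s: ✓ matches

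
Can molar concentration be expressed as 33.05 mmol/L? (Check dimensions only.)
Yes

molar concentration has SI base units: mol / m^3
mmol/L reduces to the same SI base units, so it is a valid unit for molar concentration.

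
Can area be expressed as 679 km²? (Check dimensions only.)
Yes

area has SI base units: m^2
km² reduces to the same SI base units, so it is a valid unit for area.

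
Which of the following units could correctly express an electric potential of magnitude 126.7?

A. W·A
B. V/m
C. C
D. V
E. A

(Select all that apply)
D

electric potential has SI base units: kg * m^2 / (A * s^3)

Checking each option against kg * m^2 / (A * s^3):
  A. W·A: ✗ does not match
  B. V/m: ✗ does not match
  C. C: ✗ does not match
  D. V: ✓ matches
  E. A: ✗ does not match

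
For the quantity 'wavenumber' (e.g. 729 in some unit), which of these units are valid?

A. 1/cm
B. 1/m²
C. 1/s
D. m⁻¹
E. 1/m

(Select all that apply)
A, D, E

wavenumber has SI base units: 1 / m

Checking each option against 1 / m:
  A. 1/cm: ✓ matches
  B. 1/m²: ✗ does not match
  C. 1/s: ✗ does not match
  D. m⁻¹: ✓ matches
  E. 1/m: ✓ matches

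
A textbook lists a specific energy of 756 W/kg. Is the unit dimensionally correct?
No

specific energy has SI base units: m^2 / s^2
W/kg does NOT reduce to m^2 / s^2; a valid unit for specific energy would be e.g. J/kg.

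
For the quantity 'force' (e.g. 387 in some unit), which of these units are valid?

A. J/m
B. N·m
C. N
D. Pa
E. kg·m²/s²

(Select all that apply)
A, C

force has SI base units: kg * m / s^2

Checking each option against kg * m / s^2:
  A. J/m: ✓ matches
  B. N·m: ✗ does not match
  C. N: ✓ matches
  D. Pa: ✗ does not match
  E. kg·m²/s²: ✗ does not match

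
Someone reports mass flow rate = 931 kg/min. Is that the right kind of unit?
Yes

mass flow rate has SI base units: kg / s
kg/min reduces to the same SI base units, so it is a valid unit for mass flow rate.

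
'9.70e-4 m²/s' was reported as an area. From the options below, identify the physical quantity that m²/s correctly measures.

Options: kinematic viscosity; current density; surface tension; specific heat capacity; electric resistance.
kinematic viscosity

area should have units dimensionally equivalent to m^2 (e.g. m²).
The given unit 'm²/s' reduces to m^2 / s. Of the listed options, that is the dimensionality of kinematic viscosity.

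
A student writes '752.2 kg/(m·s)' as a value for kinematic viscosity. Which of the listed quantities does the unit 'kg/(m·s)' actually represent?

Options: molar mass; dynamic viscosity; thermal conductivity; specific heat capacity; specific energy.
dynamic viscosity

kinematic viscosity should have units dimensionally equivalent to m^2 / s (e.g. m²/s).
The given unit 'kg/(m·s)' reduces to kg / (m * s). Of the listed options, that is the dimensionality of dynamic viscosity.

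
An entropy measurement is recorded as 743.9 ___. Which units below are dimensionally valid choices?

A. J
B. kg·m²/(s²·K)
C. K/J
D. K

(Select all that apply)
B

entropy has SI base units: kg * m^2 / (s^2 * K)

Checking each option against kg * m^2 / (s^2 * K):
  A. J: ✗ does not match
  B. kg·m²/(s²·K): ✓ matches
  C. K/J: ✗ does not match
  D. K: ✗ does not match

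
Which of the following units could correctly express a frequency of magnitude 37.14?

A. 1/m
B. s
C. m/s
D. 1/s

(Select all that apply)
D

frequency has SI base units: 1 / s

Checking each option against 1 / s:
  A. 1/m: ✗ does not match
  B. s: ✗ does not match
  C. m/s: ✗ does not match
  D. 1/s: ✓ matches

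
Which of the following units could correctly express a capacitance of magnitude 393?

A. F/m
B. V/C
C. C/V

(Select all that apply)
C

capacitance has SI base units: A^2 * s^4 / (kg * m^2)

Checking each option against A^2 * s^4 / (kg * m^2):
  A. F/m: ✗ does not match
  B. V/C: ✗ does not match
  C. C/V: ✓ matches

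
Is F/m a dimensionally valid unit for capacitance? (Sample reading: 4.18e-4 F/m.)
No

capacitance has SI base units: A^2 * s^4 / (kg * m^2)
F/m does NOT reduce to A^2 * s^4 / (kg * m^2); a valid unit for capacitance would be e.g. F.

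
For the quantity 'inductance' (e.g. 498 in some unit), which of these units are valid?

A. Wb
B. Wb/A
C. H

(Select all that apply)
B, C

inductance has SI base units: kg * m^2 / (A^2 * s^2)

Checking each option against kg * m^2 / (A^2 * s^2):
  A. Wb: ✗ does not match
  B. Wb/A: ✓ matches
  C. H: ✓ matches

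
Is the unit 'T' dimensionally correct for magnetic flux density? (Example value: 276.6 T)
Yes

magnetic flux density has SI base units: kg / (A * s^2)
T reduces to the same SI base units, so it is a valid unit for magnetic flux density.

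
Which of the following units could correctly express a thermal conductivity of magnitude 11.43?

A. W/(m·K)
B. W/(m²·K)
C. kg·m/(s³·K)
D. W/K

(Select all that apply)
A, C

thermal conductivity has SI base units: kg * m / (s^3 * K)

Checking each option against kg * m / (s^3 * K):
  A. W/(m·K): ✓ matches
  B. W/(m²·K): ✗ does not match
  C. kg·m/(s³·K): ✓ matches
  D. W/K: ✗ does not match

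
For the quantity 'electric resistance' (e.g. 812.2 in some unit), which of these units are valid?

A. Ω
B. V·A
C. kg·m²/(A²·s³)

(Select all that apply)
A, C

electric resistance has SI base units: kg * m^2 / (A^2 * s^3)

Checking each option against kg * m^2 / (A^2 * s^3):
  A. Ω: ✓ matches
  B. V·A: ✗ does not match
  C. kg·m²/(A²·s³): ✓ matches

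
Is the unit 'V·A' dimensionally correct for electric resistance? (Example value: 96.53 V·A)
No

electric resistance has SI base units: kg * m^2 / (A^2 * s^3)
V·A does NOT reduce to kg * m^2 / (A^2 * s^3); a valid unit for electric resistance would be e.g. Ω.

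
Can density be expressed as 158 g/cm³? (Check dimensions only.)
Yes

density has SI base units: kg / m^3
g/cm³ reduces to the same SI base units, so it is a valid unit for density.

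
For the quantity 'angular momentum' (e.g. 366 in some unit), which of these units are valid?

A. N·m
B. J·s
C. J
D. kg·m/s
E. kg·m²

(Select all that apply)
B

angular momentum has SI base units: kg * m^2 / s

Checking each option against kg * m^2 / s:
  A. N·m: ✗ does not match
  B. J·s: ✓ matches
  C. J: ✗ does not match
  D. kg·m/s: ✗ does not match
  E. kg·m²: ✗ does not match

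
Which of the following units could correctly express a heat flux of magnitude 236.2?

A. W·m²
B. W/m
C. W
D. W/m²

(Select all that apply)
D

heat flux has SI base units: kg / s^3

Checking each option against kg / s^3:
  A. W·m²: ✗ does not match
  B. W/m: ✗ does not match
  C. W: ✗ does not match
  D. W/m²: ✓ matches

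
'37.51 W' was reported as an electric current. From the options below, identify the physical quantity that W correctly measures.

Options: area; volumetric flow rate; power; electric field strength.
power

electric current should have units dimensionally equivalent to A (e.g. A).
The given unit 'W' reduces to kg * m^2 / s^3. Of the listed options, that is the dimensionality of power.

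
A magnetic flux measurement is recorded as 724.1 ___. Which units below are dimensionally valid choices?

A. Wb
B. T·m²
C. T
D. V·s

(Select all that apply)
A, B, D

magnetic flux has SI base units: kg * m^2 / (A * s^2)

Checking each option against kg * m^2 / (A * s^2):
  A. Wb: ✓ matches
  B. T·m²: ✓ matches
  C. T: ✗ does not match
  D. V·s: ✓ matches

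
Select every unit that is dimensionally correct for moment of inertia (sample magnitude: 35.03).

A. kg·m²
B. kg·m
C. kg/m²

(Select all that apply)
A

moment of inertia has SI base units: kg * m^2

Checking each option against kg * m^2:
  A. kg·m²: ✓ matches
  B. kg·m: ✗ does not match
  C. kg/m²: ✗ does not match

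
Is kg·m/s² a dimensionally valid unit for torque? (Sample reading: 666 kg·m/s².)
No

torque has SI base units: kg * m^2 / s^2
kg·m/s² does NOT reduce to kg * m^2 / s^2; a valid unit for torque would be e.g. N·m.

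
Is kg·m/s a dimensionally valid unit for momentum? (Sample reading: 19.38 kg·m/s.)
Yes

momentum has SI base units: kg * m / s
kg·m/s reduces to the same SI base units, so it is a valid unit for momentum.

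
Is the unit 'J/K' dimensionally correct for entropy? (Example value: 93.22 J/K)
Yes

entropy has SI base units: kg * m^2 / (s^2 * K)
J/K reduces to the same SI base units, so it is a valid unit for entropy.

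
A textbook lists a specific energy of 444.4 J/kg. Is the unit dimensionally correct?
Yes

specific energy has SI base units: m^2 / s^2
J/kg reduces to the same SI base units, so it is a valid unit for specific energy.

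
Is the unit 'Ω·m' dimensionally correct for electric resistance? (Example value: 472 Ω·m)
No

electric resistance has SI base units: kg * m^2 / (A^2 * s^3)
Ω·m does NOT reduce to kg * m^2 / (A^2 * s^3); a valid unit for electric resistance would be e.g. Ω.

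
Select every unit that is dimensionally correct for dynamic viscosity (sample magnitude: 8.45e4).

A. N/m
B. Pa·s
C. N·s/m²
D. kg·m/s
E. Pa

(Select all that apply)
B, C

dynamic viscosity has SI base units: kg / (m * s)

Checking each option against kg / (m * s):
  A. N/m: ✗ does not match
  B. Pa·s: ✓ matches
  C. N·s/m²: ✓ matches
  D. kg·m/s: ✗ does not match
  E. Pa: ✗ does not match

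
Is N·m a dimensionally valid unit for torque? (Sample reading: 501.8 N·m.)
Yes

torque has SI base units: kg * m^2 / s^2
N·m reduces to the same SI base units, so it is a valid unit for torque.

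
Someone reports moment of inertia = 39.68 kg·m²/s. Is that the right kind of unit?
No

moment of inertia has SI base units: kg * m^2
kg·m²/s does NOT reduce to kg * m^2; a valid unit for moment of inertia would be e.g. kg·m².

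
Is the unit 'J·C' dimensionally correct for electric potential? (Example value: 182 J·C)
No

electric potential has SI base units: kg * m^2 / (A * s^3)
J·C does NOT reduce to kg * m^2 / (A * s^3); a valid unit for electric potential would be e.g. V.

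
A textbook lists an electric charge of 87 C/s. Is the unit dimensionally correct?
No

electric charge has SI base units: A * s
C/s does NOT reduce to A * s; a valid unit for electric charge would be e.g. C.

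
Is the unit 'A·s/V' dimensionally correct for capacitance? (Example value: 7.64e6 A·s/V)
Yes

capacitance has SI base units: A^2 * s^4 / (kg * m^2)
A·s/V reduces to the same SI base units, so it is a valid unit for capacitance.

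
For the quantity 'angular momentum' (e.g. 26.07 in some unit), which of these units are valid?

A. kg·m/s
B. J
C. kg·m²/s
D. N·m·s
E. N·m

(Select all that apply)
C, D

angular momentum has SI base units: kg * m^2 / s

Checking each option against kg * m^2 / s:
  A. kg·m/s: ✗ does not match
  B. J: ✗ does not match
  C. kg·m²/s: ✓ matches
  D. N·m·s: ✓ matches
  E. N·m: ✗ does not match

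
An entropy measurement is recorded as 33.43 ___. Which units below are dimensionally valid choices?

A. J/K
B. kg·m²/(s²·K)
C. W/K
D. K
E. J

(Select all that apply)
A, B

entropy has SI base units: kg * m^2 / (s^2 * K)

Checking each option against kg * m^2 / (s^2 * K):
  A. J/K: ✓ matches
  B. kg·m²/(s²·K): ✓ matches
  C. W/K: ✗ does not match
  D. K: ✗ does not match
  E. J: ✗ does not match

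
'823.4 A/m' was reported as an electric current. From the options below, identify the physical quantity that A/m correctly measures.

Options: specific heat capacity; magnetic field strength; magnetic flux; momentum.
magnetic field strength

electric current should have units dimensionally equivalent to A (e.g. A).
The given unit 'A/m' reduces to A / m. Of the listed options, that is the dimensionality of magnetic field strength.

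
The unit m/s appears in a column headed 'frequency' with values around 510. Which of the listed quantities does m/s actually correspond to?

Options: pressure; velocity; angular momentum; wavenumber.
velocity

frequency should have units dimensionally equivalent to 1 / s (e.g. Hz).
The given unit 'm/s' reduces to m / s. Of the listed options, that is the dimensionality of velocity.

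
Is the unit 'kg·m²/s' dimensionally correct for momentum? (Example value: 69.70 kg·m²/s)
No

momentum has SI base units: kg * m / s
kg·m²/s does NOT reduce to kg * m / s; a valid unit for momentum would be e.g. kg·m/s.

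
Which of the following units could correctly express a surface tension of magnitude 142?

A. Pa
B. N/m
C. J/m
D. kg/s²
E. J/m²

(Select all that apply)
B, D, E

surface tension has SI base units: kg / s^2

Checking each option against kg / s^2:
  A. Pa: ✗ does not match
  B. N/m: ✓ matches
  C. J/m: ✗ does not match
  D. kg/s²: ✓ matches
  E. J/m²: ✓ matches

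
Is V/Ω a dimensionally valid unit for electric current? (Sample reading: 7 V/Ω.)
Yes

electric current has SI base units: A
V/Ω reduces to the same SI base units, so it is a valid unit for electric current.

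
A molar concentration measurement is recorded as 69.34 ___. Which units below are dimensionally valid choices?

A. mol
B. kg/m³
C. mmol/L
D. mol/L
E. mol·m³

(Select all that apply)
C, D

molar concentration has SI base units: mol / m^3

Checking each option against mol / m^3:
  A. mol: ✗ does not match
  B. kg/m³: ✗ does not match
  C. mmol/L: ✓ matches
  D. mol/L: ✓ matches
  E. mol·m³: ✗ does not match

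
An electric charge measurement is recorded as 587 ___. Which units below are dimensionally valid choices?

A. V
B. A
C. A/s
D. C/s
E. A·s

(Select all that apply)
E

electric charge has SI base units: A * s

Checking each option against A * s:
  A. V: ✗ does not match
  B. A: ✗ does not match
  C. A/s: ✗ does not match
  D. C/s: ✗ does not match
  E. A·s: ✓ matches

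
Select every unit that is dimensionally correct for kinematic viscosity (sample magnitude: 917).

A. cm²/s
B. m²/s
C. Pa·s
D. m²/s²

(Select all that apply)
A, B

kinematic viscosity has SI base units: m^2 / s

Checking each option against m^2 / s:
  A. cm²/s: ✓ matches
  B. m²/s: ✓ matches
  C. Pa·s: ✗ does not match
  D. m²/s²: ✗ does not match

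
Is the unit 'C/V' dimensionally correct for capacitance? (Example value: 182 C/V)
Yes

capacitance has SI base units: A^2 * s^4 / (kg * m^2)
C/V reduces to the same SI base units, so it is a valid unit for capacitance.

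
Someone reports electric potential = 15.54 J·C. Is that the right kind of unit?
No

electric potential has SI base units: kg * m^2 / (A * s^3)
J·C does NOT reduce to kg * m^2 / (A * s^3); a valid unit for electric potential would be e.g. V.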